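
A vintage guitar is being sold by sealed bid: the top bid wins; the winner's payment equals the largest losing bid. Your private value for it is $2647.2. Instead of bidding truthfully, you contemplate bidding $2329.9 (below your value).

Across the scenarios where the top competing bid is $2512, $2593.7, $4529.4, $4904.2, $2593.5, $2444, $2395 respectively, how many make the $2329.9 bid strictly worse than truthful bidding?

The deviation hurts exactly when the highest competing bid lies strictly between $2329.9 and $2647.2 — underbidding then forfeits a profitable win.
$2512: inside the interval → strictly worse (loss $135.2).
$2593.7: inside the interval → strictly worse (loss $53.5).
$4529.4: above both → same outcome either way.
$4904.2: above both → same outcome either way.
$2593.5: inside the interval → strictly worse (loss $53.7).
$2444: inside the interval → strictly worse (loss $203.2).
$2395: inside the interval → strictly worse (loss $252.2).
Count: 5.

5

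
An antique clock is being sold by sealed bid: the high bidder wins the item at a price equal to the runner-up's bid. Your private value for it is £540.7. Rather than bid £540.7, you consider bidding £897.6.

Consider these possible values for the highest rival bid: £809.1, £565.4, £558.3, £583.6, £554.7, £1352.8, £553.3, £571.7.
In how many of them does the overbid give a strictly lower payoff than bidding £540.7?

The deviation hurts exactly when the highest competing bid lies strictly between £540.7 and £897.6 — overbidding then wins at a price above your value.
£809.1: inside the interval → strictly worse (loss £268.4).
£565.4: inside the interval → strictly worse (loss £24.7).
£558.3: inside the interval → strictly worse (loss £17.6).
£583.6: inside the interval → strictly worse (loss £42.9).
£554.7: inside the interval → strictly worse (loss £14).
£1352.8: above both → same outcome either way.
£553.3: inside the interval → strictly worse (loss £12.6).
£571.7: inside the interval → strictly worse (loss £31).
Count: 7.

7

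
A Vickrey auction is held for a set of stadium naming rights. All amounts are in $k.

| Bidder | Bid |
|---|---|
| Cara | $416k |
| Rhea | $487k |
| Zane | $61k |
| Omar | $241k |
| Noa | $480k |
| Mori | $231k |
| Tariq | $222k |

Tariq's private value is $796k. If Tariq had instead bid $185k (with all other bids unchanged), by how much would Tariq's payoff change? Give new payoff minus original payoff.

The highest bid among the other bidders is $487k; Tariq's bid doesn't change that.
Original bid $222k: Tariq is not highest (top rival bid is $487k); payoff $0k.
Alternative bid $185k: Tariq is not highest (top rival bid is $487k); payoff $0k.
Change in payoff = $0k − ($0k) = $0k.

$0k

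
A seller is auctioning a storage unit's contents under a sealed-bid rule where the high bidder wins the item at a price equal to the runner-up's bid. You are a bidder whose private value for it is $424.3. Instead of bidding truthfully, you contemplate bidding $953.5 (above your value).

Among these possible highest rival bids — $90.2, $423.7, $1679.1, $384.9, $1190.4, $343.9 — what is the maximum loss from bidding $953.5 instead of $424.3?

$0

$90.2: same outcome either way → loss $0.
$423.7: same outcome either way → loss $0.
$1679.1: same outcome either way → loss $0.
$384.9: same outcome either way → loss $0.
$1190.4: same outcome either way → loss $0.
$343.9: same outcome either way → loss $0.
Maximum loss: $0.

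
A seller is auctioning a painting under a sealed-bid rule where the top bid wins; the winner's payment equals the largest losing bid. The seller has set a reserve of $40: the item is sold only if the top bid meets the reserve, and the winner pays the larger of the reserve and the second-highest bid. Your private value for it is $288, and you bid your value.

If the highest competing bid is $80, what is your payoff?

Your bid $288 is the highest and exceeds the reserve.
Price = max(second-highest bid, reserve) = max($80, $40) = $80.
Payoff = $288 − $80 = $208.

$208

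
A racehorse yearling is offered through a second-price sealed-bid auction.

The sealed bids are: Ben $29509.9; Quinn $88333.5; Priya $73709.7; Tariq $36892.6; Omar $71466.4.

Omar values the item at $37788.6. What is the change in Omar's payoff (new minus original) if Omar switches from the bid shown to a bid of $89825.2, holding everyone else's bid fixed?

The highest bid among the other bidders is $88333.5; Omar's bid doesn't change that.
Original bid $71466.4: Omar is not highest (top rival bid is $88333.5); payoff $0.
Alternative bid $89825.2: Omar is highest, pays the top rival bid $88333.5; payoff $37788.6 − $88333.5 = −$50544.9.
Change in payoff = −$50544.9 − ($0) = −$50544.9.

−$50544.9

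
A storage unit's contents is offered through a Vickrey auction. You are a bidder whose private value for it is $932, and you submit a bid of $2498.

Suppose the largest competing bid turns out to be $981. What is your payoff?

Your bid $2498 exceeds the highest competing bid $981, so you win.
In a second-price auction the winner pays the second-highest bid, $981.
Payoff = value − price = $932 − $981 = −$49.

−$49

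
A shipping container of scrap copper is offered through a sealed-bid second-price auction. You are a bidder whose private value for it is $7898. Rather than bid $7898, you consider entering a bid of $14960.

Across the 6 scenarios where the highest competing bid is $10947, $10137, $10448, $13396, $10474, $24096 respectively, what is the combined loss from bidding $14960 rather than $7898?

$15912

The deviation costs you only when the competing bid falls strictly between $7898 and $14960; elsewhere both bids give the same outcome.
$10947: truthful payoff $0, deviation payoff −$3049 → loss $3049.
$10137: truthful payoff $0, deviation payoff −$2239 → loss $2239.
$10448: truthful payoff $0, deviation payoff −$2550 → loss $2550.
$13396: truthful payoff $0, deviation payoff −$5498 → loss $5498.
$10474: truthful payoff $0, deviation payoff −$2576 → loss $2576.
$24096: outcomes coincide → loss $0.
Total loss = $3049 + $2239 + $2550 + $5498 + $2576 = $15912.
In a second-price auction your bid sets only whether you win, not what you pay, so bidding your true value is weakly dominant.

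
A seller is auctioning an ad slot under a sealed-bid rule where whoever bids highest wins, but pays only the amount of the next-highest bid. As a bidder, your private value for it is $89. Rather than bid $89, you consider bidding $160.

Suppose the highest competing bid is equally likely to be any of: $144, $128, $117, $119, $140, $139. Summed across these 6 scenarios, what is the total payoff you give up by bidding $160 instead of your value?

$253

The deviation costs you only when the competing bid falls strictly between $89 and $160; elsewhere both bids give the same outcome.
$144: truthful payoff $0, deviation payoff −$55 → loss $55.
$128: truthful payoff $0, deviation payoff −$39 → loss $39.
$117: truthful payoff $0, deviation payoff −$28 → loss $28.
$119: truthful payoff $0, deviation payoff −$30 → loss $30.
$140: truthful payoff $0, deviation payoff −$51 → loss $51.
$139: truthful payoff $0, deviation payoff −$50 → loss $50.
Total loss = $55 + $39 + $28 + $30 + $51 + $50 = $253.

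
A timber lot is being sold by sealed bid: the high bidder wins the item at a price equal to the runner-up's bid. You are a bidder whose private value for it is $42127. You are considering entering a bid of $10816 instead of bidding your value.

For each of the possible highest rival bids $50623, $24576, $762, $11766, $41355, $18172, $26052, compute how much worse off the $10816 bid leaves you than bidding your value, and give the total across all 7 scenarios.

$88714

The deviation costs you only when the competing bid falls strictly between $10816 and $42127; elsewhere both bids give the same outcome.
$50623: outcomes coincide → loss $0.
$24576: truthful payoff $17551, deviation payoff $0 → loss $17551.
$762: outcomes coincide → loss $0.
$11766: truthful payoff $30361, deviation payoff $0 → loss $30361.
$41355: truthful payoff $772, deviation payoff $0 → loss $772.
$18172: truthful payoff $23955, deviation payoff $0 → loss $23955.
$26052: truthful payoff $16075, deviation payoff $0 → loss $16075.
Total loss = $17551 + $30361 + $772 + $23955 + $16075 = $88714.
Because the price is fixed by the runner-up's bid, deviating from your value can only change a good outcome into a bad one — never the reverse.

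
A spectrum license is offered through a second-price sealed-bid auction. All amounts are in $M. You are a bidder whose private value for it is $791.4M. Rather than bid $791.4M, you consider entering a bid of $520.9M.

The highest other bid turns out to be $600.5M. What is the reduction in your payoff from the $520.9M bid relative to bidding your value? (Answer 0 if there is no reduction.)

Bidding your value $791.4M: you win (since $791.4M > $600.5M) and pay $600.5M. Payoff $190.9M.
Bidding $520.9M: you lose. Payoff $0M.
The competing bid $600.5M lies between your shaded bid and your value, so underbidding forfeits an item you could have won at a profitable price.
Loss from deviating = $190.9M − ($0M) = $190.9M.

$190.9M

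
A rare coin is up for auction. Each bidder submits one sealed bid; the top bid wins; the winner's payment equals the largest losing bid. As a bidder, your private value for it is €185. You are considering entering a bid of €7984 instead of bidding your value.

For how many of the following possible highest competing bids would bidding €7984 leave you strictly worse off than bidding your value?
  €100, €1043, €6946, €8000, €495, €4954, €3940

The deviation hurts exactly when the highest competing bid lies strictly between €185 and €7984 — overbidding then wins at a price above your value.
€100: below both → same outcome either way.
€1043: inside the interval → strictly worse (loss €858).
€6946: inside the interval → strictly worse (loss €6761).
€8000: above both → same outcome either way.
€495: inside the interval → strictly worse (loss €310).
€4954: inside the interval → strictly worse (loss €4769).
€3940: inside the interval → strictly worse (loss €3755).
Count: 5.

5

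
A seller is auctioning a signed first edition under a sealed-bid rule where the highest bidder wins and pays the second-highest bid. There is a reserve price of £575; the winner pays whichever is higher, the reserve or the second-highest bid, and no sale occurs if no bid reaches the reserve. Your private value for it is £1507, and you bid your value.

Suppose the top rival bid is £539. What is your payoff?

Your bid £1507 is the highest and exceeds the reserve.
Price = max(second-highest bid, reserve) = max(£539, £575) = £575.
Payoff = £1507 − £575 = £932.

£932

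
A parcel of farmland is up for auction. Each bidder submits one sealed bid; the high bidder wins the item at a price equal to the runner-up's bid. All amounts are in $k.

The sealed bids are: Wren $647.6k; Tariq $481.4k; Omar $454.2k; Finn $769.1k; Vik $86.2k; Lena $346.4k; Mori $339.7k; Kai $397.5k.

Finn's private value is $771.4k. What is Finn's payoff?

Highest bid: Finn at $769.1k, so Finn wins.
Second-highest bid: Wren at $647.6k — that is the price the winner pays.
Finn's payoff = value − price = $771.4k − $647.6k = $123.8k.

$123.8k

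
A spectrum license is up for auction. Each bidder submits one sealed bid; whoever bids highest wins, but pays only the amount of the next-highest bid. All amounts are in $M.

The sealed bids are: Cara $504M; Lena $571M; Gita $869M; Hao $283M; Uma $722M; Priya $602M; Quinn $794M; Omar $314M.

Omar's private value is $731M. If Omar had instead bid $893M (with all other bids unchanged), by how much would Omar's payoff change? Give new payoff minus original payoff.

The highest bid among the other bidders is $869M; Omar's bid doesn't change that.
Original bid $314M: Omar is not highest (top rival bid is $869M); payoff $0M.
Alternative bid $893M: Omar is highest, pays the top rival bid $869M; payoff $731M − $869M = −$138M.
Change in payoff = −$138M − ($0M) = −$138M.

−$138M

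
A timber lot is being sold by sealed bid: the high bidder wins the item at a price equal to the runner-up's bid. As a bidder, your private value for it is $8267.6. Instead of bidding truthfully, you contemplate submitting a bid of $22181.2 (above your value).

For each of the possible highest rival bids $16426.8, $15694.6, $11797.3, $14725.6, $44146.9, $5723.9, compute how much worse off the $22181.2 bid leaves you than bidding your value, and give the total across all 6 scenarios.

The deviation costs you only when the competing bid falls strictly between $8267.6 and $22181.2; elsewhere both bids give the same outcome.
$16426.8: truthful payoff $0, deviation payoff −$8159.2 → loss $8159.2.
$15694.6: truthful payoff $0, deviation payoff −$7427 → loss $7427.
$11797.3: truthful payoff $0, deviation payoff −$3529.7 → loss $3529.7.
$14725.6: truthful payoff $0, deviation payoff −$6458 → loss $6458.
$44146.9: outcomes coincide → loss $0.
$5723.9: outcomes coincide → loss $0.
Total loss = $8159.2 + $7427 + $3529.7 + $6458 = $25573.9.

$25573.9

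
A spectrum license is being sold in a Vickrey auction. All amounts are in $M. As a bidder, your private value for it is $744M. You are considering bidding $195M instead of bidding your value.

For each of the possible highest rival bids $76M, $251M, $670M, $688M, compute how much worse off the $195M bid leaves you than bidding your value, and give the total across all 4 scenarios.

$623M

The deviation costs you only when the competing bid falls strictly between $195M and $744M; elsewhere both bids give the same outcome.
$76M: outcomes coincide → loss $0M.
$251M: truthful payoff $493M, deviation payoff $0M → loss $493M.
$670M: truthful payoff $74M, deviation payoff $0M → loss $74M.
$688M: truthful payoff $56M, deviation payoff $0M → loss $56M.
Total loss = $493M + $74M + $56M = $623M.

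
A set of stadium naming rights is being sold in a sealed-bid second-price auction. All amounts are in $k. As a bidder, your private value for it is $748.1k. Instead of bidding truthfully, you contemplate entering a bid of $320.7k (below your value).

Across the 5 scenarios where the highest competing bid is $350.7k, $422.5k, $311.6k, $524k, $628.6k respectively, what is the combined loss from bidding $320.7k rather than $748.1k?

$1066.6k

The deviation costs you only when the competing bid falls strictly between $320.7k and $748.1k; elsewhere both bids give the same outcome.
$350.7k: truthful payoff $397.4k, deviation payoff $0k → loss $397.4k.
$422.5k: truthful payoff $325.6k, deviation payoff $0k → loss $325.6k.
$311.6k: outcomes coincide → loss $0k.
$524k: truthful payoff $224.1k, deviation payoff $0k → loss $224.1k.
$628.6k: truthful payoff $119.5k, deviation payoff $0k → loss $119.5k.
Total loss = $397.4k + $325.6k + $224.1k + $119.5k = $1066.6k.
Truthful bidding weakly dominates here: raising your bid can only win items priced above your value, and lowering it can only forfeit items priced below.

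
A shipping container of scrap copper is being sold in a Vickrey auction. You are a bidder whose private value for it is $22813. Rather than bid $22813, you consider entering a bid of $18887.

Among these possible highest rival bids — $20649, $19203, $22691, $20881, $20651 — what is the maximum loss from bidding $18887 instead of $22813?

$20649: truthful gives $2164, deviation gives $0 → loss $2164.
$19203: truthful gives $3610, deviation gives $0 → loss $3610.
$22691: truthful gives $122, deviation gives $0 → loss $122.
$20881: truthful gives $1932, deviation gives $0 → loss $1932.
$20651: truthful gives $2162, deviation gives $0 → loss $2162.
Maximum loss: $3610.

$3610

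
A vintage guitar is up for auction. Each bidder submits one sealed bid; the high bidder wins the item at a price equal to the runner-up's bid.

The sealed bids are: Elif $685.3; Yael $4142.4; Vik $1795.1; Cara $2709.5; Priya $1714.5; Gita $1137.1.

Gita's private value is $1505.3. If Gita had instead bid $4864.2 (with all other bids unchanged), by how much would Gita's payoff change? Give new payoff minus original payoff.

The highest bid among the other bidders is $4142.4; Gita's bid doesn't change that.
Original bid $1137.1: Gita is not highest (top rival bid is $4142.4); payoff $0.
Alternative bid $4864.2: Gita is highest, pays the top rival bid $4142.4; payoff $1505.3 − $4142.4 = −$2637.1.
Change in payoff = −$2637.1 − ($0) = −$2637.1.

−$2637.1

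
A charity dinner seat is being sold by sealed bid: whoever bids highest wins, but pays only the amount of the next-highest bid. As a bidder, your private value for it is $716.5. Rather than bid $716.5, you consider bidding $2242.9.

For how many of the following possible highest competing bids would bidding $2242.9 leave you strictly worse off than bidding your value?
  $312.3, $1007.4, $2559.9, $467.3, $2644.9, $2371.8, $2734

1

The deviation hurts exactly when the highest competing bid lies strictly between $716.5 and $2242.9 — overbidding then wins at a price above your value.
$312.3: below both → same outcome either way.
$1007.4: inside the interval → strictly worse (loss $290.9).
$2559.9: above both → same outcome either way.
$467.3: below both → same outcome either way.
$2644.9: above both → same outcome either way.
$2371.8: above both → same outcome either way.
$2734: above both → same outcome either way.
Count: 1.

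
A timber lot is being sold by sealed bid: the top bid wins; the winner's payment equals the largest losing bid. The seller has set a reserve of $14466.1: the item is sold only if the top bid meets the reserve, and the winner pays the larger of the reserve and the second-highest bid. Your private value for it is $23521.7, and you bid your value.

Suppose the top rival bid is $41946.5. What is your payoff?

$0

Your bid $23521.7 is below the highest competing bid $41946.5, so you lose. Payoff $0.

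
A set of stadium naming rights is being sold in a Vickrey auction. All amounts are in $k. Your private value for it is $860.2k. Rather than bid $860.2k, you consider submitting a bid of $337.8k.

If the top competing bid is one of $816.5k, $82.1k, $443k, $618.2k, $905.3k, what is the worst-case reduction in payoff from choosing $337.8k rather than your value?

$417.2k

$816.5k: truthful gives $43.7k, deviation gives $0k → loss $43.7k.
$82.1k: same outcome either way → loss $0k.
$443k: truthful gives $417.2k, deviation gives $0k → loss $417.2k.
$618.2k: truthful gives $242k, deviation gives $0k → loss $242k.
$905.3k: same outcome either way → loss $0k.
Maximum loss: $417.2k.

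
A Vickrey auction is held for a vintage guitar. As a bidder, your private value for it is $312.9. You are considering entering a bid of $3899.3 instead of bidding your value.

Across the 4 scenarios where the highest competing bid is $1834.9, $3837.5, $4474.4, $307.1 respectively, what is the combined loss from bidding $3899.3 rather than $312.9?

$5046.6

The deviation costs you only when the competing bid falls strictly between $312.9 and $3899.3; elsewhere both bids give the same outcome.
$1834.9: truthful payoff $0, deviation payoff −$1522 → loss $1522.
$3837.5: truthful payoff $0, deviation payoff −$3524.6 → loss $3524.6.
$4474.4: outcomes coincide → loss $0.
$307.1: outcomes coincide → loss $0.
Total loss = $1522 + $3524.6 = $5046.6.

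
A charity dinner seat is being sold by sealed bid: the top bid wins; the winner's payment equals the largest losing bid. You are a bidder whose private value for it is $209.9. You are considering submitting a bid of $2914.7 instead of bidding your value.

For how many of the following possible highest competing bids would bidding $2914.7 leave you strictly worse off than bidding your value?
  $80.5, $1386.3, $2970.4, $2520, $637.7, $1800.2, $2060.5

The deviation hurts exactly when the highest competing bid lies strictly between $209.9 and $2914.7 — overbidding then wins at a price above your value.
$80.5: below both → same outcome either way.
$1386.3: inside the interval → strictly worse (loss $1176.4).
$2970.4: above both → same outcome either way.
$2520: inside the interval → strictly worse (loss $2310.1).
$637.7: inside the interval → strictly worse (loss $427.8).
$1800.2: inside the interval → strictly worse (loss $1590.3).
$2060.5: inside the interval → strictly worse (loss $1850.6).
Count: 5.

5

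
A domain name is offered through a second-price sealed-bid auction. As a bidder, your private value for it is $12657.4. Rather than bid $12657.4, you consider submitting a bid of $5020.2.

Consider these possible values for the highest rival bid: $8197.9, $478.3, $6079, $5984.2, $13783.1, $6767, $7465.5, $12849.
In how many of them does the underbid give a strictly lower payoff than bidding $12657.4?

The deviation hurts exactly when the highest competing bid lies strictly between $5020.2 and $12657.4 — underbidding then forfeits a profitable win.
$8197.9: inside the interval → strictly worse (loss $4459.5).
$478.3: below both → same outcome either way.
$6079: inside the interval → strictly worse (loss $6578.4).
$5984.2: inside the interval → strictly worse (loss $6673.2).
$13783.1: above both → same outcome either way.
$6767: inside the interval → strictly worse (loss $5890.4).
$7465.5: inside the interval → strictly worse (loss $5191.9).
$12849: above both → same outcome either way.
Count: 5.

5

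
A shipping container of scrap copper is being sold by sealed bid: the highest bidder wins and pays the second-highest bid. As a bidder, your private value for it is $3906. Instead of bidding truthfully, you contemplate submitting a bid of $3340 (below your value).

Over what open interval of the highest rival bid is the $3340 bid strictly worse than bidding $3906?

If the competing bid is below $3340, both bids win at the same price — no difference.
If it is above $3906, both bids lose — no difference.
If it lies strictly between $3340 and $3906, bidding your value wins at a price below your value (positive payoff) while bidding $3340 loses (payoff 0).
So the deviation strictly hurts on the open interval ($3340, $3906).

($3340, $3906)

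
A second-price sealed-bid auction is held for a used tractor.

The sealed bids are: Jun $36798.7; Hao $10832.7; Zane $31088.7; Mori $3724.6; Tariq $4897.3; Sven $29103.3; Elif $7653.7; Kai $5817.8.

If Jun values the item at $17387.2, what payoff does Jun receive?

Highest bid: Jun at $36798.7, so Jun wins.
Second-highest bid: Zane at $31088.7 — that is the price the winner pays.
Jun's payoff = value − price = $17387.2 − $31088.7 = −$13701.5.

−$13701.5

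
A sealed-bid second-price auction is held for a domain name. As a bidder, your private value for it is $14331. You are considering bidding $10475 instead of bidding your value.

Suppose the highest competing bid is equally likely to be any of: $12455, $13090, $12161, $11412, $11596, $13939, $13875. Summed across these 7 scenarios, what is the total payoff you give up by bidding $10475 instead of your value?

The deviation costs you only when the competing bid falls strictly between $10475 and $14331; elsewhere both bids give the same outcome.
$12455: truthful payoff $1876, deviation payoff $0 → loss $1876.
$13090: truthful payoff $1241, deviation payoff $0 → loss $1241.
$12161: truthful payoff $2170, deviation payoff $0 → loss $2170.
$11412: truthful payoff $2919, deviation payoff $0 → loss $2919.
$11596: truthful payoff $2735, deviation payoff $0 → loss $2735.
$13939: truthful payoff $392, deviation payoff $0 → loss $392.
$13875: truthful payoff $456, deviation payoff $0 → loss $456.
Total loss = $1876 + $1241 + $2170 + $2919 + $2735 + $392 + $456 = $11789.

$11789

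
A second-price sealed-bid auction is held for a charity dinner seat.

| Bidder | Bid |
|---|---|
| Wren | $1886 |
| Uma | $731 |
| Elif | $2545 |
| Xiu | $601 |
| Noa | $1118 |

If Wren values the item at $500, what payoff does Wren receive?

$0

Highest bid: Elif at $2545, so Elif wins.
Second-highest bid: Wren at $1886 — that is the price the winner pays.
Wren did not win, so Wren pays nothing and receives nothing: payoff $0.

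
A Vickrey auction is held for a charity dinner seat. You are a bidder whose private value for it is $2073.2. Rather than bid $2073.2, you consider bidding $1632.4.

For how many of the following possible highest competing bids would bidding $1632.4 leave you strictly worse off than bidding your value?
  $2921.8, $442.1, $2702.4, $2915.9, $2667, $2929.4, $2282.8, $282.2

0

The deviation hurts exactly when the highest competing bid lies strictly between $1632.4 and $2073.2 — underbidding then forfeits a profitable win.
$2921.8: above both → same outcome either way.
$442.1: below both → same outcome either way.
$2702.4: above both → same outcome either way.
$2915.9: above both → same outcome either way.
$2667: above both → same outcome either way.
$2929.4: above both → same outcome either way.
$2282.8: above both → same outcome either way.
$282.2: below both → same outcome either way.
Count: 0.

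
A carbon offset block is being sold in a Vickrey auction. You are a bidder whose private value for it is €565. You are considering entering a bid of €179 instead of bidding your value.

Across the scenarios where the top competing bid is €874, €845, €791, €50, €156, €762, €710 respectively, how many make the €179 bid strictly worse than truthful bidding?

The deviation hurts exactly when the highest competing bid lies strictly between €179 and €565 — underbidding then forfeits a profitable win.
€874: above both → same outcome either way.
€845: above both → same outcome either way.
€791: above both → same outcome either way.
€50: below both → same outcome either way.
€156: below both → same outcome either way.
€762: above both → same outcome either way.
€710: above both → same outcome either way.
Count: 0.

0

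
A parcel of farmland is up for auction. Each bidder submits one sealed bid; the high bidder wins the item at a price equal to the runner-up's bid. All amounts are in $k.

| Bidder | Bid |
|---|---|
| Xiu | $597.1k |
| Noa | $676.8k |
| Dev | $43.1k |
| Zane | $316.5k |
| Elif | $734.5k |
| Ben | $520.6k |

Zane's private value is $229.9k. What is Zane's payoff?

Highest bid: Elif at $734.5k, so Elif wins.
Second-highest bid: Noa at $676.8k — that is the price the winner pays.
Zane did not win, so Zane pays nothing and receives nothing: payoff $0k.

$0k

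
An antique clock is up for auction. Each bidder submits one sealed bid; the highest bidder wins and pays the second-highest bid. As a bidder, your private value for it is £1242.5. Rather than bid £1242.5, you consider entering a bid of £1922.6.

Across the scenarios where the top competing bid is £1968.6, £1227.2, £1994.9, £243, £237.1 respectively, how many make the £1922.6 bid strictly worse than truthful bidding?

The deviation hurts exactly when the highest competing bid lies strictly between £1242.5 and £1922.6 — overbidding then wins at a price above your value.
£1968.6: above both → same outcome either way.
£1227.2: below both → same outcome either way.
£1994.9: above both → same outcome either way.
£243: below both → same outcome either way.
£237.1: below both → same outcome either way.
Count: 0.

0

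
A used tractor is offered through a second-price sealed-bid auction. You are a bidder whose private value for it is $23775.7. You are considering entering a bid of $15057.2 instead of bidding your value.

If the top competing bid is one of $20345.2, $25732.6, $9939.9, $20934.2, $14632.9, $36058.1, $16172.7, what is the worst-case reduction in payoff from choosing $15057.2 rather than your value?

$20345.2: truthful gives $3430.5, deviation gives $0 → loss $3430.5.
$25732.6: same outcome either way → loss $0.
$9939.9: same outcome either way → loss $0.
$20934.2: truthful gives $2841.5, deviation gives $0 → loss $2841.5.
$14632.9: same outcome either way → loss $0.
$36058.1: same outcome either way → loss $0.
$16172.7: truthful gives $7603, deviation gives $0 → loss $7603.
Maximum loss: $7603.

$7603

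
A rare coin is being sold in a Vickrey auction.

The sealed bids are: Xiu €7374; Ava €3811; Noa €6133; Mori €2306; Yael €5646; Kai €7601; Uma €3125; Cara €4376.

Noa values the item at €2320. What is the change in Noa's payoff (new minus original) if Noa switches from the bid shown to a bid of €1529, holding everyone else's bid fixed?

The highest bid among the other bidders is €7601; Noa's bid doesn't change that.
Original bid €6133: Noa is not highest (top rival bid is €7601); payoff €0.
Alternative bid €1529: Noa is not highest (top rival bid is €7601); payoff €0.
Change in payoff = €0 − (€0) = €0.

€0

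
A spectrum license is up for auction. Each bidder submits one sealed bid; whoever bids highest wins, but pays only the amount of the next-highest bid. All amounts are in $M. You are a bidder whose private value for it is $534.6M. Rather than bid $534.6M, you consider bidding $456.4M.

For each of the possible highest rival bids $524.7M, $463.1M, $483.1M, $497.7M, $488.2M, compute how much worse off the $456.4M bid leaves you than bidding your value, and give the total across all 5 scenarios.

The deviation costs you only when the competing bid falls strictly between $456.4M and $534.6M; elsewhere both bids give the same outcome.
$524.7M: truthful payoff $9.9M, deviation payoff $0M → loss $9.9M.
$463.1M: truthful payoff $71.5M, deviation payoff $0M → loss $71.5M.
$483.1M: truthful payoff $51.5M, deviation payoff $0M → loss $51.5M.
$497.7M: truthful payoff $36.9M, deviation payoff $0M → loss $36.9M.
$488.2M: truthful payoff $46.4M, deviation payoff $0M → loss $46.4M.
Total loss = $9.9M + $71.5M + $51.5M + $36.9M + $46.4M = $216.2M.

$216.2M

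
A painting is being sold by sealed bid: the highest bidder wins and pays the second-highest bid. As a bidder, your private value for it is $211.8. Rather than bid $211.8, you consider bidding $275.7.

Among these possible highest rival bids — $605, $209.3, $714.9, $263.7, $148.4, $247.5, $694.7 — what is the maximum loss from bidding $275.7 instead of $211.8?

$51.9

$605: same outcome either way → loss $0.
$209.3: same outcome either way → loss $0.
$714.9: same outcome either way → loss $0.
$263.7: truthful gives $0, deviation gives −$51.9 → loss $51.9.
$148.4: same outcome either way → loss $0.
$247.5: truthful gives $0, deviation gives −$35.7 → loss $35.7.
$694.7: same outcome either way → loss $0.
Maximum loss: $51.9.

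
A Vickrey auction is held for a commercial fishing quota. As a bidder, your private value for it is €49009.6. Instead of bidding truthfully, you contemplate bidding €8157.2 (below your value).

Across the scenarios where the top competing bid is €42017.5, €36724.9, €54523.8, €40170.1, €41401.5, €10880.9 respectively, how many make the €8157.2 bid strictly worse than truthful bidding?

5

The deviation hurts exactly when the highest competing bid lies strictly between €8157.2 and €49009.6 — underbidding then forfeits a profitable win.
€42017.5: inside the interval → strictly worse (loss €6992.1).
€36724.9: inside the interval → strictly worse (loss €12284.7).
€54523.8: above both → same outcome either way.
€40170.1: inside the interval → strictly worse (loss €8839.5).
€41401.5: inside the interval → strictly worse (loss €7608.1).
€10880.9: inside the interval → strictly worse (loss €38128.7).
Count: 5.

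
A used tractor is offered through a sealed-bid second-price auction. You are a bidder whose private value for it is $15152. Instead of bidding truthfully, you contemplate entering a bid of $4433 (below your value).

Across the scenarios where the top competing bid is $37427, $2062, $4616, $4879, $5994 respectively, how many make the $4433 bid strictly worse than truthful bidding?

The deviation hurts exactly when the highest competing bid lies strictly between $4433 and $15152 — underbidding then forfeits a profitable win.
$37427: above both → same outcome either way.
$2062: below both → same outcome either way.
$4616: inside the interval → strictly worse (loss $10536).
$4879: inside the interval → strictly worse (loss $10273).
$5994: inside the interval → strictly worse (loss $9158).
Count: 3.

3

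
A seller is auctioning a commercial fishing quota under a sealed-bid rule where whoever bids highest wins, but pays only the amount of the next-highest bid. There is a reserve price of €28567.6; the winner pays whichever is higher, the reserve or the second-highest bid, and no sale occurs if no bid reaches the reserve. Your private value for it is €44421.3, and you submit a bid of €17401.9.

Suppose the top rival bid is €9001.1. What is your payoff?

Your bid €17401.9 is the highest bid but falls below the reserve €28567.6, so the item goes unsold. Payoff €0.

€0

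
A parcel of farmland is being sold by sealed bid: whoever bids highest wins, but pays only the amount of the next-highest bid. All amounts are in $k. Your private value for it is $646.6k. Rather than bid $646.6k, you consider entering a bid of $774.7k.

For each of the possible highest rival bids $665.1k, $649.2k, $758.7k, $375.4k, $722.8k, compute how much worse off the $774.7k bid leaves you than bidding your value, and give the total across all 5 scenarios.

$209.4k

The deviation costs you only when the competing bid falls strictly between $646.6k and $774.7k; elsewhere both bids give the same outcome.
$665.1k: truthful payoff $0k, deviation payoff −$18.5k → loss $18.5k.
$649.2k: truthful payoff $0k, deviation payoff −$2.6k → loss $2.6k.
$758.7k: truthful payoff $0k, deviation payoff −$112.1k → loss $112.1k.
$375.4k: outcomes coincide → loss $0k.
$722.8k: truthful payoff $0k, deviation payoff −$76.2k → loss $76.2k.
Total loss = $18.5k + $2.6k + $112.1k + $76.2k = $209.4k.
In a second-price auction your bid sets only whether you win, not what you pay, so bidding your true value is weakly dominant.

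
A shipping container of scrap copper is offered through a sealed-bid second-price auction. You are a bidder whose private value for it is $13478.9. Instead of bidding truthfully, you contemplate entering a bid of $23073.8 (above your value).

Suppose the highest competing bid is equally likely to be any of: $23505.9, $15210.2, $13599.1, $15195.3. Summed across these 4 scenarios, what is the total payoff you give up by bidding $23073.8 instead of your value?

The deviation costs you only when the competing bid falls strictly between $13478.9 and $23073.8; elsewhere both bids give the same outcome.
$23505.9: outcomes coincide → loss $0.
$15210.2: truthful payoff $0, deviation payoff −$1731.3 → loss $1731.3.
$13599.1: truthful payoff $0, deviation payoff −$120.2 → loss $120.2.
$15195.3: truthful payoff $0, deviation payoff −$1716.4 → loss $1716.4.
Total loss = $1731.3 + $120.2 + $1716.4 = $3567.9.

$3567.9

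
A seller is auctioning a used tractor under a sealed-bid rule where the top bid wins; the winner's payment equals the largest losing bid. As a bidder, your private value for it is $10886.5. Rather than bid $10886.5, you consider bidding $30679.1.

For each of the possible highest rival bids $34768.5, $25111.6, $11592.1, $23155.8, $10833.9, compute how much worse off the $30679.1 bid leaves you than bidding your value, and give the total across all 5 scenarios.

The deviation costs you only when the competing bid falls strictly between $10886.5 and $30679.1; elsewhere both bids give the same outcome.
$34768.5: outcomes coincide → loss $0.
$25111.6: truthful payoff $0, deviation payoff −$14225.1 → loss $14225.1.
$11592.1: truthful payoff $0, deviation payoff −$705.6 → loss $705.6.
$23155.8: truthful payoff $0, deviation payoff −$12269.3 → loss $12269.3.
$10833.9: outcomes coincide → loss $0.
Total loss = $14225.1 + $705.6 + $12269.3 = $27200.

$27200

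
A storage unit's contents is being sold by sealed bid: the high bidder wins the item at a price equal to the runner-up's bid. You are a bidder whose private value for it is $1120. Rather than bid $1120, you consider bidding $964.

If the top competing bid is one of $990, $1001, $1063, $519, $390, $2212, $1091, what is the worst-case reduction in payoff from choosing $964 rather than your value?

$990: truthful gives $130, deviation gives $0 → loss $130.
$1001: truthful gives $119, deviation gives $0 → loss $119.
$1063: truthful gives $57, deviation gives $0 → loss $57.
$519: same outcome either way → loss $0.
$390: same outcome either way → loss $0.
$2212: same outcome either way → loss $0.
$1091: truthful gives $29, deviation gives $0 → loss $29.
Maximum loss: $130.

$130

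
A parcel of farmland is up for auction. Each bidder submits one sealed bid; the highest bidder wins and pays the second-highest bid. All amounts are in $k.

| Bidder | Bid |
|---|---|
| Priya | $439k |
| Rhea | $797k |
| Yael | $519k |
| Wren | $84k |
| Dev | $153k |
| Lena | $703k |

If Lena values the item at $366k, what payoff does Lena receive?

$0k

Highest bid: Rhea at $797k, so Rhea wins.
Second-highest bid: Lena at $703k — that is the price the winner pays.
Lena did not win, so Lena pays nothing and receives nothing: payoff $0k.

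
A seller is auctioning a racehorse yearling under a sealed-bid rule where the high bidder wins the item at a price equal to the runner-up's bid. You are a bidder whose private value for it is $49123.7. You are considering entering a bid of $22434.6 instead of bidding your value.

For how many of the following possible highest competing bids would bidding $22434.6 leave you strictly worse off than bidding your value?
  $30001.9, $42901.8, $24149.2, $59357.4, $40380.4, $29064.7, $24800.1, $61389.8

The deviation hurts exactly when the highest competing bid lies strictly between $22434.6 and $49123.7 — underbidding then forfeits a profitable win.
$30001.9: inside the interval → strictly worse (loss $19121.8).
$42901.8: inside the interval → strictly worse (loss $6221.9).
$24149.2: inside the interval → strictly worse (loss $24974.5).
$59357.4: above both → same outcome either way.
$40380.4: inside the interval → strictly worse (loss $8743.3).
$29064.7: inside the interval → strictly worse (loss $20059).
$24800.1: inside the interval → strictly worse (loss $24323.6).
$61389.8: above both → same outcome either way.
Count: 6.

6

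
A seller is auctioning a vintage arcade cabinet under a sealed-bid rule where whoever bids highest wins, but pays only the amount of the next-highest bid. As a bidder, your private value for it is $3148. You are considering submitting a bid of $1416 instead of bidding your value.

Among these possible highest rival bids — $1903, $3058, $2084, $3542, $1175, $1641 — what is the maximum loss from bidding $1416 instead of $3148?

$1903: truthful gives $1245, deviation gives $0 → loss $1245.
$3058: truthful gives $90, deviation gives $0 → loss $90.
$2084: truthful gives $1064, deviation gives $0 → loss $1064.
$3542: same outcome either way → loss $0.
$1175: same outcome either way → loss $0.
$1641: truthful gives $1507, deviation gives $0 → loss $1507.
Maximum loss: $1507.

$1507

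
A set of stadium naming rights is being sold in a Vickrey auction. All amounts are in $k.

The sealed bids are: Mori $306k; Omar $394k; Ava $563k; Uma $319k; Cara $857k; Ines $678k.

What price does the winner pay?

$678k

Highest bid: Cara at $857k, so Cara wins.
Second-highest bid: Ines at $678k — that is the price the winner pays.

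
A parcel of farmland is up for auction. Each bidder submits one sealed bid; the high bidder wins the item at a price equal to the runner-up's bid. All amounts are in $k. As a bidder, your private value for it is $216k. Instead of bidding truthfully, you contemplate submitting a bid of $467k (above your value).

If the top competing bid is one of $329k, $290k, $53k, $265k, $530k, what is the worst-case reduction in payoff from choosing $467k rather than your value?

$113k

$329k: truthful gives $0k, deviation gives −$113k → loss $113k.
$290k: truthful gives $0k, deviation gives −$74k → loss $74k.
$53k: same outcome either way → loss $0k.
$265k: truthful gives $0k, deviation gives −$49k → loss $49k.
$530k: same outcome either way → loss $0k.
Maximum loss: $113k.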